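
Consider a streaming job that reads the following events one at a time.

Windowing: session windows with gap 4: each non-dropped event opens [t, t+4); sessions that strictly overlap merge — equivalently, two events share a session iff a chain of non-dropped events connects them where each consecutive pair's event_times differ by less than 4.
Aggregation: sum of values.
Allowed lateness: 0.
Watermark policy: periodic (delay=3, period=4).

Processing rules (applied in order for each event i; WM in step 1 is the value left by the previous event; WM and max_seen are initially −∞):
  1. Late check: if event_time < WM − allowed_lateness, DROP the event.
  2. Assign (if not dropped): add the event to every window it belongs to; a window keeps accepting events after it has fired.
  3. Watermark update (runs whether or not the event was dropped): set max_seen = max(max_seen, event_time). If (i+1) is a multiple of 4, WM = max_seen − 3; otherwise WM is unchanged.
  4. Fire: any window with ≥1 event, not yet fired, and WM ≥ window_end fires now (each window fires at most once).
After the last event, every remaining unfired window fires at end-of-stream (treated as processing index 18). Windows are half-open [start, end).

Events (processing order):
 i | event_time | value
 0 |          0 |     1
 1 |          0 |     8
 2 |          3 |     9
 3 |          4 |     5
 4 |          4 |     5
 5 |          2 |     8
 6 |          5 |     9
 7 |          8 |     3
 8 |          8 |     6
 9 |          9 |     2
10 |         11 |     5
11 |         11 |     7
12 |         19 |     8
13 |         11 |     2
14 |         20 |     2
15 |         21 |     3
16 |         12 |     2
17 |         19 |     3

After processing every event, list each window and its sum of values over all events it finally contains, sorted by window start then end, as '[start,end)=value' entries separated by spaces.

[0,15)=70 [19,25)=16

i=0 t=0 v=1: → [0,4); WM=−∞
i=1 t=0 v=8: → [0,4); WM=−∞
i=2 t=3 v=9: → [0,7); WM=−∞
i=3 t=4 v=5: → [0,8); WM=1
i=4 t=4 v=5: → [0,8); WM=1
i=5 t=2 v=8: → [0,8); WM=1
i=6 t=5 v=9: → [0,9); WM=1
i=7 t=8 v=3: → [0,12); WM=5
i=8 t=8 v=6: → [0,12); WM=5
i=9 t=9 v=2: → [0,13); WM=5
i=10 t=11 v=5: → [0,15); WM=5
i=11 t=11 v=7: → [0,15); WM=8
i=12 t=19 v=8: → [19,23); WM=8
i=13 t=11 v=2: → [0,15); WM=8
i=14 t=20 v=2: → [19,24); WM=8
i=15 t=21 v=3: → [19,25); WM=18
i=16 t=12 v=2: DROP (t<18-0); WM=18
i=17 t=19 v=3: → [19,25); WM=18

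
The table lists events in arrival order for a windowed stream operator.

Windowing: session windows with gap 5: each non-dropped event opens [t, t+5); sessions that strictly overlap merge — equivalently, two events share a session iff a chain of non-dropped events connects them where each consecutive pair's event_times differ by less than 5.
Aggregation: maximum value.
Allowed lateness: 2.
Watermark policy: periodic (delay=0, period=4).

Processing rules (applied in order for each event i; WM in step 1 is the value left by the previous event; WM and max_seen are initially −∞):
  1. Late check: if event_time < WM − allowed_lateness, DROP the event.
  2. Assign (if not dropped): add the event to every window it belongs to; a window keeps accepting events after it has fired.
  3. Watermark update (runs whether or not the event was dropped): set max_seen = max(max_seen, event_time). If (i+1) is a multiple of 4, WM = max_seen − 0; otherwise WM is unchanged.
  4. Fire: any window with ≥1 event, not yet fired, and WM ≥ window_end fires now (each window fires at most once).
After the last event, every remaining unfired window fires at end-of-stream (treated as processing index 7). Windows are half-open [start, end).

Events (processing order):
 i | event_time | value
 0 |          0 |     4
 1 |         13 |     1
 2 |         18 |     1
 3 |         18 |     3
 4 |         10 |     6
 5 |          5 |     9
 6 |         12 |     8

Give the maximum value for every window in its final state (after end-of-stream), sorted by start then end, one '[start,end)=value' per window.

i=0 t=0 v=4: → [0,5); WM=−∞
i=1 t=13 v=1: → [13,18); WM=−∞
i=2 t=18 v=1: → [18,23); WM=−∞
i=3 t=18 v=3: → [18,23); WM=18
i=4 t=10 v=6: DROP (t<18-2); WM=18
i=5 t=5 v=9: DROP (t<18-2); WM=18
i=6 t=12 v=8: DROP (t<18-2); WM=18

[0,5)=4 [13,18)=1 [18,23)=3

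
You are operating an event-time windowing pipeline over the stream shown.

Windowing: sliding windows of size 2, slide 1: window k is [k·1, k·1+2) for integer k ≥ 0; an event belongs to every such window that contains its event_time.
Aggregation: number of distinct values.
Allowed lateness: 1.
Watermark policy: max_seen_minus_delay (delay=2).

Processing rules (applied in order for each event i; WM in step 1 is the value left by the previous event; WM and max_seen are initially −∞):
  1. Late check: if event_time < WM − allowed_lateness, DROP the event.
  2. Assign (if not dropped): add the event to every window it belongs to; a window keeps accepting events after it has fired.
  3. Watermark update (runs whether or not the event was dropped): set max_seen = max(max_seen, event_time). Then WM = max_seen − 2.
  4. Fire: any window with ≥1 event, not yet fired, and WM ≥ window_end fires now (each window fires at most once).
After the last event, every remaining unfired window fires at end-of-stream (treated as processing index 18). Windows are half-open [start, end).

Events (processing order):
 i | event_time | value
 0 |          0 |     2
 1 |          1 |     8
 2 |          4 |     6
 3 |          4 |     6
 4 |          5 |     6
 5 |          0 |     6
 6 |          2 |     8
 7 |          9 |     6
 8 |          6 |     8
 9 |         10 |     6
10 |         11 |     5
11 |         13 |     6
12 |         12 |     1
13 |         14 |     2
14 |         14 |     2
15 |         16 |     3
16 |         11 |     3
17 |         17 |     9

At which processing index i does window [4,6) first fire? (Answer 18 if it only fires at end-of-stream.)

i=0 t=0 v=2: → [0,2); WM=-2
i=1 t=1 v=8: → [1,3),[0,2); WM=-1
i=2 t=4 v=6: → [4,6),[3,5); WM=2; [0,2) fires=2
i=3 t=4 v=6: → [4,6),[3,5); WM=2
i=4 t=5 v=6: → [5,7),[4,6); WM=3; [1,3) fires=1
i=5 t=0 v=6: DROP (t<3-1); WM=3
i=6 t=2 v=8: → [2,4),[1,3); WM=3
i=7 t=9 v=6: → [9,11),[8,10); WM=7; [2,4) fires=1 [3,5) fires=1 [4,6) fires=1 [5,7) fires=1
i=8 t=6 v=8: → [6,8),[5,7); WM=7
i=9 t=10 v=6: → [10,12),[9,11); WM=8; [6,8) fires=1
i=10 t=11 v=5: → [11,13),[10,12); WM=9
i=11 t=13 v=6: → [13,15),[12,14); WM=11; [8,10) fires=1 [9,11) fires=1
i=12 t=12 v=1: → [12,14),[11,13); WM=11
i=13 t=14 v=2: → [14,16),[13,15); WM=12; [10,12) fires=2
i=14 t=14 v=2: → [14,16),[13,15); WM=12
i=15 t=16 v=3: → [16,18),[15,17); WM=14; [11,13) fires=2 [12,14) fires=2
i=16 t=11 v=3: DROP (t<14-1); WM=14
i=17 t=17 v=9: → [17,19),[16,18); WM=15; [13,15) fires=2

7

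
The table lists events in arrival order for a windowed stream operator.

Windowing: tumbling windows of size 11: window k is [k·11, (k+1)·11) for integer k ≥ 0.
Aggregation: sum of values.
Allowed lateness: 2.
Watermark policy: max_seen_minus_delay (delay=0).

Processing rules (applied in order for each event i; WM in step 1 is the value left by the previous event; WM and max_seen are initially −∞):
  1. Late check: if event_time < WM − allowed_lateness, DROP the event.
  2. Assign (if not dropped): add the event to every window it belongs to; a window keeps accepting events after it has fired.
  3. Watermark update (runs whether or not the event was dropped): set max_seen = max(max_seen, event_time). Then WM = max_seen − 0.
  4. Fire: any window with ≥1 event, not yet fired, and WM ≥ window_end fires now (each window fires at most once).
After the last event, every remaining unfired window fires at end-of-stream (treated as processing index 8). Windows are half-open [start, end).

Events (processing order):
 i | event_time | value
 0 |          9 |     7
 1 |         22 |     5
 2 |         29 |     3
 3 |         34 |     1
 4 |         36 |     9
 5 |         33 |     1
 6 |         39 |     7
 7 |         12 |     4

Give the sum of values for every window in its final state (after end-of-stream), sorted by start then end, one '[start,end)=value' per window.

i=0 t=9 v=7: → [0,11); WM=9
i=1 t=22 v=5: → [22,33); WM=22; [0,11) fires=7
i=2 t=29 v=3: → [22,33); WM=29
i=3 t=34 v=1: → [33,44); WM=34; [22,33) fires=8
i=4 t=36 v=9: → [33,44); WM=36
i=5 t=33 v=1: DROP (t<36-2); WM=36
i=6 t=39 v=7: → [33,44); WM=39
i=7 t=12 v=4: DROP (t<39-2); WM=39

[0,11)=7 [22,33)=8 [33,44)=17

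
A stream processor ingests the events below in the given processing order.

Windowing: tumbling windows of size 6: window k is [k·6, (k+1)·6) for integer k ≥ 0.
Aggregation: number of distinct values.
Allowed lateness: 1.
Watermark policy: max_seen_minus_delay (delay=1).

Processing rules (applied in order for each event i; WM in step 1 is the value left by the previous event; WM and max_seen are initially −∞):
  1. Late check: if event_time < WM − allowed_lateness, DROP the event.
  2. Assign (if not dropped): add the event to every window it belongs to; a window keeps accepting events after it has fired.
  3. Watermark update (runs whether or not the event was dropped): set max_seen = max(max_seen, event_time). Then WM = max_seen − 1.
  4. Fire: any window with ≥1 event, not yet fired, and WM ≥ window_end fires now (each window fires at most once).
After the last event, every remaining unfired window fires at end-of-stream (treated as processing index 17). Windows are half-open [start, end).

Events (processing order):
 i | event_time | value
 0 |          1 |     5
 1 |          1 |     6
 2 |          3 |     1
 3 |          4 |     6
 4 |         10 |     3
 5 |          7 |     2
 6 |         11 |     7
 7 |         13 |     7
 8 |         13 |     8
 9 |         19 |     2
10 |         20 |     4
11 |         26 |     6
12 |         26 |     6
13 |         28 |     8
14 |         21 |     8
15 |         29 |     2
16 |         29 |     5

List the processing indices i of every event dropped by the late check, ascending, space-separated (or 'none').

5 14

i=0 t=1 v=5: → [0,6); WM=0
i=1 t=1 v=6: → [0,6); WM=0
i=2 t=3 v=1: → [0,6); WM=2
i=3 t=4 v=6: → [0,6); WM=3
i=4 t=10 v=3: → [6,12); WM=9; [0,6) fires=3
i=5 t=7 v=2: DROP (t<9-1); WM=9
i=6 t=11 v=7: → [6,12); WM=10
i=7 t=13 v=7: → [12,18); WM=12; [6,12) fires=2
i=8 t=13 v=8: → [12,18); WM=12
i=9 t=19 v=2: → [18,24); WM=18; [12,18) fires=2
i=10 t=20 v=4: → [18,24); WM=19
i=11 t=26 v=6: → [24,30); WM=25; [18,24) fires=2
i=12 t=26 v=6: → [24,30); WM=25
i=13 t=28 v=8: → [24,30); WM=27
i=14 t=21 v=8: DROP (t<27-1); WM=27
i=15 t=29 v=2: → [24,30); WM=28
i=16 t=29 v=5: → [24,30); WM=28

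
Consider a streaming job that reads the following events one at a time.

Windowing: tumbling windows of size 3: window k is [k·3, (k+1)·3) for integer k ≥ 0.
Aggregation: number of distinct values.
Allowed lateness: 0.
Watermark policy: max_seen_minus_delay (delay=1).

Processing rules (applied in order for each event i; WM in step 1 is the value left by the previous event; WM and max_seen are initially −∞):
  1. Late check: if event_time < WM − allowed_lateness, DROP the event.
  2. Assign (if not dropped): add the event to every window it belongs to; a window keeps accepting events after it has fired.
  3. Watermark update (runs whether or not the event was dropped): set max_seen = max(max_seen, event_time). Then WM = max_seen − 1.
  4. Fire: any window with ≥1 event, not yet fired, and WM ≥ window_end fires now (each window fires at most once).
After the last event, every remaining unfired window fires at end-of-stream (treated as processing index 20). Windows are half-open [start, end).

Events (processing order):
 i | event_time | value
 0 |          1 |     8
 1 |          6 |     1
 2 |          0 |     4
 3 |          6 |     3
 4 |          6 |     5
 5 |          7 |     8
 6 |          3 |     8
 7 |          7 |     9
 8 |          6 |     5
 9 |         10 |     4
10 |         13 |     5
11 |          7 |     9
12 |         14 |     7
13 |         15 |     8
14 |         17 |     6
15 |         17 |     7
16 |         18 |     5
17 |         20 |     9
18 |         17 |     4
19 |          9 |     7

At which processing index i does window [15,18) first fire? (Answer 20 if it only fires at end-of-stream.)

i=0 t=1 v=8: → [0,3); WM=0
i=1 t=6 v=1: → [6,9); WM=5; [0,3) fires=1
i=2 t=0 v=4: DROP (t<5-0); WM=5
i=3 t=6 v=3: → [6,9); WM=5
i=4 t=6 v=5: → [6,9); WM=5
i=5 t=7 v=8: → [6,9); WM=6
i=6 t=3 v=8: DROP (t<6-0); WM=6
i=7 t=7 v=9: → [6,9); WM=6
i=8 t=6 v=5: → [6,9); WM=6
i=9 t=10 v=4: → [9,12); WM=9; [6,9) fires=5
i=10 t=13 v=5: → [12,15); WM=12; [9,12) fires=1
i=11 t=7 v=9: DROP (t<12-0); WM=12
i=12 t=14 v=7: → [12,15); WM=13
i=13 t=15 v=8: → [15,18); WM=14
i=14 t=17 v=6: → [15,18); WM=16; [12,15) fires=2
i=15 t=17 v=7: → [15,18); WM=16
i=16 t=18 v=5: → [18,21); WM=17
i=17 t=20 v=9: → [18,21); WM=19; [15,18) fires=3
i=18 t=17 v=4: DROP (t<19-0); WM=19
i=19 t=9 v=7: DROP (t<19-0); WM=19

17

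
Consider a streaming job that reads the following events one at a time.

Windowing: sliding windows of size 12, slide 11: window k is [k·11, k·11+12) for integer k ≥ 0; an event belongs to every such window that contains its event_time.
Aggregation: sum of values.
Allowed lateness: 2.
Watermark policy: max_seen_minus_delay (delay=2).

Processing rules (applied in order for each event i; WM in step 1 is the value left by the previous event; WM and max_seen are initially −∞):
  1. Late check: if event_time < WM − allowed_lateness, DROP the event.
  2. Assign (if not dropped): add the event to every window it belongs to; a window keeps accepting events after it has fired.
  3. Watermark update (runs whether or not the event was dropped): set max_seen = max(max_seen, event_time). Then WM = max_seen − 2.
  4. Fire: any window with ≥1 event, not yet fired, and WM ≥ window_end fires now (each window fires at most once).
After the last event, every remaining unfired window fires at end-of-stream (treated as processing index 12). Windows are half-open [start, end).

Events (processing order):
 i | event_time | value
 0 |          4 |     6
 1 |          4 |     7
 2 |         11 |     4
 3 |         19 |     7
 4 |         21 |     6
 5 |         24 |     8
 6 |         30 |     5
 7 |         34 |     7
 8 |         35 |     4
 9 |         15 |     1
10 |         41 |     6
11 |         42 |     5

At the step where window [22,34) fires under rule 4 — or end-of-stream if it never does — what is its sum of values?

i=0 t=4 v=6: → [0,12); WM=2
i=1 t=4 v=7: → [0,12); WM=2
i=2 t=11 v=4: → [11,23),[0,12); WM=9
i=3 t=19 v=7: → [11,23); WM=17; [0,12) fires=17
i=4 t=21 v=6: → [11,23); WM=19
i=5 t=24 v=8: → [22,34); WM=22
i=6 t=30 v=5: → [22,34); WM=28; [11,23) fires=17
i=7 t=34 v=7: → [33,45); WM=32
i=8 t=35 v=4: → [33,45); WM=33
i=9 t=15 v=1: DROP (t<33-2); WM=33
i=10 t=41 v=6: → [33,45); WM=39; [22,34) fires=13
i=11 t=42 v=5: → [33,45); WM=40

13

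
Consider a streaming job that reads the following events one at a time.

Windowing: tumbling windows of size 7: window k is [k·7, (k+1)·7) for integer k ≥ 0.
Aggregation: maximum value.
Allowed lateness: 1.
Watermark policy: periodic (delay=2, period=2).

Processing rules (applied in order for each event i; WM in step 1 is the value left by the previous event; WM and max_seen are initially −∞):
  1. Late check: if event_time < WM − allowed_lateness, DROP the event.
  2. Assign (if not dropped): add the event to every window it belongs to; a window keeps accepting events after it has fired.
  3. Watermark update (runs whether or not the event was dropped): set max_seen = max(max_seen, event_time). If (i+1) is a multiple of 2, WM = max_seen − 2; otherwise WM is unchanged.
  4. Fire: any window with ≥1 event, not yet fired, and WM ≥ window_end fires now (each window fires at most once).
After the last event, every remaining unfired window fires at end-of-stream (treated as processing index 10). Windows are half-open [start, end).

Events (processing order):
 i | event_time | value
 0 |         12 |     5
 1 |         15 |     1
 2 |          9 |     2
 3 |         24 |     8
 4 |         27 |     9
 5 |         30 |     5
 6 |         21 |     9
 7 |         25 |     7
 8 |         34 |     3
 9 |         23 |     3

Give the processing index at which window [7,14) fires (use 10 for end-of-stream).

i=0 t=12 v=5: → [7,14); WM=−∞
i=1 t=15 v=1: → [14,21); WM=13
i=2 t=9 v=2: DROP (t<13-1); WM=13
i=3 t=24 v=8: → [21,28); WM=22; [7,14) fires=5 [14,21) fires=1
i=4 t=27 v=9: → [21,28); WM=22
i=5 t=30 v=5: → [28,35); WM=28; [21,28) fires=9
i=6 t=21 v=9: DROP (t<28-1); WM=28
i=7 t=25 v=7: DROP (t<28-1); WM=28
i=8 t=34 v=3: → [28,35); WM=28
i=9 t=23 v=3: DROP (t<28-1); WM=32

3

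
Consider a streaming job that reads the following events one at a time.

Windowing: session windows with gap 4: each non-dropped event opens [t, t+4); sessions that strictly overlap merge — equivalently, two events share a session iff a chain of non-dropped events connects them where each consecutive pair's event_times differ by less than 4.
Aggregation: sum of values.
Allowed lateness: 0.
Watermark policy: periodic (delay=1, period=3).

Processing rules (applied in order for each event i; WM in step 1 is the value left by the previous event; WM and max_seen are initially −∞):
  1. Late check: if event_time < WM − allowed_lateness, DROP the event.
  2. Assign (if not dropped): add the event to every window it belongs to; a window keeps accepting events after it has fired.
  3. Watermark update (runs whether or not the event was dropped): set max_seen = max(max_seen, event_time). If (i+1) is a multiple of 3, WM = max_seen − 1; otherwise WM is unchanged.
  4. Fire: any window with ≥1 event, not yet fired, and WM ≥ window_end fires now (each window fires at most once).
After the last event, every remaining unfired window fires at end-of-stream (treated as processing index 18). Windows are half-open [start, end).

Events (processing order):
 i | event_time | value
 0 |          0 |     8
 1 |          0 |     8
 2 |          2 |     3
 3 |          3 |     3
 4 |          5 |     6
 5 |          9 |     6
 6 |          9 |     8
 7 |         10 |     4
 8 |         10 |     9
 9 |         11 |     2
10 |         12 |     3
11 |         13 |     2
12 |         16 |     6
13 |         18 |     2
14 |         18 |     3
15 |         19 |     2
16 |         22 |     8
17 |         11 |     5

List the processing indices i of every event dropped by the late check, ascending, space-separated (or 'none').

17

i=0 t=0 v=8: → [0,4); WM=−∞
i=1 t=0 v=8: → [0,4); WM=−∞
i=2 t=2 v=3: → [0,6); WM=1
i=3 t=3 v=3: → [0,7); WM=1
i=4 t=5 v=6: → [0,9); WM=1
i=5 t=9 v=6: → [9,13); WM=8
i=6 t=9 v=8: → [9,13); WM=8
i=7 t=10 v=4: → [9,14); WM=8
i=8 t=10 v=9: → [9,14); WM=9
i=9 t=11 v=2: → [9,15); WM=9
i=10 t=12 v=3: → [9,16); WM=9
i=11 t=13 v=2: → [9,17); WM=12
i=12 t=16 v=6: → [9,20); WM=12
i=13 t=18 v=2: → [9,22); WM=12
i=14 t=18 v=3: → [9,22); WM=17
i=15 t=19 v=2: → [9,23); WM=17
i=16 t=22 v=8: → [9,26); WM=17
i=17 t=11 v=5: DROP (t<17-0); WM=21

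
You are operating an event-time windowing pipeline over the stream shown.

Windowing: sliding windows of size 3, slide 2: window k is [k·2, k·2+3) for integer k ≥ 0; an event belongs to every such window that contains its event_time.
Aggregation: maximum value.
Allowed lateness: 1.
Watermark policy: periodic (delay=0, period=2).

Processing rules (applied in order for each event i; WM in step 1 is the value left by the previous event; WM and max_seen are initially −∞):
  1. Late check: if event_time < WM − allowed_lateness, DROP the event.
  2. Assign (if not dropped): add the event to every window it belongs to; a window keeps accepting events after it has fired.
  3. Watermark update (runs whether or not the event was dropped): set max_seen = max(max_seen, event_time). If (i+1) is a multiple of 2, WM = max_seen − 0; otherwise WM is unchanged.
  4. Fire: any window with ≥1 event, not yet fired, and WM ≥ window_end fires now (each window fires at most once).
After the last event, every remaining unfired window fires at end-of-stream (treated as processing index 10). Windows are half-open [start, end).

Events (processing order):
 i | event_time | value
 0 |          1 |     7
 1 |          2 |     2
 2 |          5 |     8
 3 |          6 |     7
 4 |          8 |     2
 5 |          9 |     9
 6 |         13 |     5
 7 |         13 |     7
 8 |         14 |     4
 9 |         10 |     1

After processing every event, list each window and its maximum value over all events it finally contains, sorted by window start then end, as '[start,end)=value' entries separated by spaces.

i=0 t=1 v=7: → [0,3); WM=−∞
i=1 t=2 v=2: → [2,5),[0,3); WM=2
i=2 t=5 v=8: → [4,7); WM=2
i=3 t=6 v=7: → [6,9),[4,7); WM=6; [0,3) fires=7 [2,5) fires=2
i=4 t=8 v=2: → [8,11),[6,9); WM=6
i=5 t=9 v=9: → [8,11); WM=9; [4,7) fires=8 [6,9) fires=7
i=6 t=13 v=5: → [12,15); WM=9
i=7 t=13 v=7: → [12,15); WM=13; [8,11) fires=9
i=8 t=14 v=4: → [14,17),[12,15); WM=13
i=9 t=10 v=1: DROP (t<13-1); WM=14

[0,3)=7 [2,5)=2 [4,7)=8 [6,9)=7 [8,11)=9 [12,15)=7 [14,17)=4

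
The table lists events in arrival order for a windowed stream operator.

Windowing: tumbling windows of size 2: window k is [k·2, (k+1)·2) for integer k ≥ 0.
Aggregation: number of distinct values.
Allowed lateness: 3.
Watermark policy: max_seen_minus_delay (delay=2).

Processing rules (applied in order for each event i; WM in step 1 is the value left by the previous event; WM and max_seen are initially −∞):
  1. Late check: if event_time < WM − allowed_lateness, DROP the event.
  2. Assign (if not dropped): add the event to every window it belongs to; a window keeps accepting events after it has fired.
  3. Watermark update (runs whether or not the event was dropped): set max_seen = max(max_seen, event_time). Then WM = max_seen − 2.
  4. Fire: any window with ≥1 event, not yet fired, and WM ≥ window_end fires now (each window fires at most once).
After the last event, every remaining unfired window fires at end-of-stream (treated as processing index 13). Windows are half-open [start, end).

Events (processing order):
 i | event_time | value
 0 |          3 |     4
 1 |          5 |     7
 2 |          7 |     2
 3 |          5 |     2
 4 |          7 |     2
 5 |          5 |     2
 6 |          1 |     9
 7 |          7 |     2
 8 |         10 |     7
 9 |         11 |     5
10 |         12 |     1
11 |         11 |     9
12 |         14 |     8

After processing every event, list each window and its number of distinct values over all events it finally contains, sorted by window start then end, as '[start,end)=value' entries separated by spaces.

[2,4)=1 [4,6)=2 [6,8)=1 [10,12)=3 [12,14)=1 [14,16)=1

i=0 t=3 v=4: → [2,4); WM=1
i=1 t=5 v=7: → [4,6); WM=3
i=2 t=7 v=2: → [6,8); WM=5; [2,4) fires=1
i=3 t=5 v=2: → [4,6); WM=5
i=4 t=7 v=2: → [6,8); WM=5
i=5 t=5 v=2: → [4,6); WM=5
i=6 t=1 v=9: DROP (t<5-3); WM=5
i=7 t=7 v=2: → [6,8); WM=5
i=8 t=10 v=7: → [10,12); WM=8; [4,6) fires=2 [6,8) fires=1
i=9 t=11 v=5: → [10,12); WM=9
i=10 t=12 v=1: → [12,14); WM=10
i=11 t=11 v=9: → [10,12); WM=10
i=12 t=14 v=8: → [14,16); WM=12; [10,12) fires=3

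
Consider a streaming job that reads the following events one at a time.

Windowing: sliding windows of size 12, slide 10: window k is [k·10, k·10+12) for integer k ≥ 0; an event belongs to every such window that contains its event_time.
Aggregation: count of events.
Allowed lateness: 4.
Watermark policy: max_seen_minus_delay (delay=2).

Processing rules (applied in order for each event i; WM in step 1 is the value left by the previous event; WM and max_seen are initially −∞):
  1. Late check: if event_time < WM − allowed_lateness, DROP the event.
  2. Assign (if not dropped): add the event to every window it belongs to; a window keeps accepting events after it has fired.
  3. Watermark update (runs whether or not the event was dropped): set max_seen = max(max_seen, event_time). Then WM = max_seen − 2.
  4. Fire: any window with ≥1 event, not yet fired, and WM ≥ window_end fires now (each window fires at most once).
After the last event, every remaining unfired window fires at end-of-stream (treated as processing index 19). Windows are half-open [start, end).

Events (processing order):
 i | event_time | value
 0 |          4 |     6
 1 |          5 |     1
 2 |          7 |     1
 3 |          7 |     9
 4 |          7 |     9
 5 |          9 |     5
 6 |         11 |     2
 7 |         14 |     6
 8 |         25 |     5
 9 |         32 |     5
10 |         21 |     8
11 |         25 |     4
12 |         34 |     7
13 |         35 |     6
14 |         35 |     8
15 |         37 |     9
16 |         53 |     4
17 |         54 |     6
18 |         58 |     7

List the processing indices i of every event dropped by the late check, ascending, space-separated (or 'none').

i=0 t=4 v=6: → [0,12); WM=2
i=1 t=5 v=1: → [0,12); WM=3
i=2 t=7 v=1: → [0,12); WM=5
i=3 t=7 v=9: → [0,12); WM=5
i=4 t=7 v=9: → [0,12); WM=5
i=5 t=9 v=5: → [0,12); WM=7
i=6 t=11 v=2: → [10,22),[0,12); WM=9
i=7 t=14 v=6: → [10,22); WM=12; [0,12) fires=7
i=8 t=25 v=5: → [20,32); WM=23; [10,22) fires=2
i=9 t=32 v=5: → [30,42); WM=30
i=10 t=21 v=8: DROP (t<30-4); WM=30
i=11 t=25 v=4: DROP (t<30-4); WM=30
i=12 t=34 v=7: → [30,42); WM=32; [20,32) fires=1
i=13 t=35 v=6: → [30,42); WM=33
i=14 t=35 v=8: → [30,42); WM=33
i=15 t=37 v=9: → [30,42); WM=35
i=16 t=53 v=4: → [50,62); WM=51; [30,42) fires=5
i=17 t=54 v=6: → [50,62); WM=52
i=18 t=58 v=7: → [50,62); WM=56

10 11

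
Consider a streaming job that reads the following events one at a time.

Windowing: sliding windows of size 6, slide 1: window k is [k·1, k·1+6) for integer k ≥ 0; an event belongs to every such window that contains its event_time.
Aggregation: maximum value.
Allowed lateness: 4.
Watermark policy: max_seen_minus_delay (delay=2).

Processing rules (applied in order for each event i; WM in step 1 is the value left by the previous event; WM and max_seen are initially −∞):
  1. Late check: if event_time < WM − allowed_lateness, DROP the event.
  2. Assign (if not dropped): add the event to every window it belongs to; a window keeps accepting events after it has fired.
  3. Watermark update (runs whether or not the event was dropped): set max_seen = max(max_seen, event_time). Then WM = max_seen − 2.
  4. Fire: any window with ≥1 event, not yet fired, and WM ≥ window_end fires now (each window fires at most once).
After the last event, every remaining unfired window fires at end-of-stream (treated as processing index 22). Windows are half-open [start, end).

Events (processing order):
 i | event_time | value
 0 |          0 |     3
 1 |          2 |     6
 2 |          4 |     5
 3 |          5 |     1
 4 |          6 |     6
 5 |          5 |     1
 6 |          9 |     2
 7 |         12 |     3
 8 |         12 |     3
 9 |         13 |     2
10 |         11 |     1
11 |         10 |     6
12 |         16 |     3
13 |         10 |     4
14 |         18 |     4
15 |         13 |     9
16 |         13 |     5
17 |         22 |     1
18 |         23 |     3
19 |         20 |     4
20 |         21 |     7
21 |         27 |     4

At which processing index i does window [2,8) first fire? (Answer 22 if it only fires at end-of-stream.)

i=0 t=0 v=3: → [0,6); WM=-2
i=1 t=2 v=6: → [2,8),[1,7),[0,6); WM=0
i=2 t=4 v=5: → [4,10),[3,9),[2,8),[1,7),[0,6); WM=2
i=3 t=5 v=1: → [5,11),[4,10),[3,9),[2,8),[1,7),[0,6); WM=3
i=4 t=6 v=6: → [6,12),[5,11),[4,10),[3,9),[2,8),[1,7); WM=4
i=5 t=5 v=1: → [5,11),[4,10),[3,9),[2,8),[1,7),[0,6); WM=4
i=6 t=9 v=2: → [9,15),[8,14),[7,13),[6,12),[5,11),[4,10); WM=7; [0,6) fires=6 [1,7) fires=6
i=7 t=12 v=3: → [12,18),[11,17),[10,16),[9,15),[8,14),[7,13); WM=10; [2,8) fires=6 [3,9) fires=6 [4,10) fires=6
i=8 t=12 v=3: → [12,18),[11,17),[10,16),[9,15),[8,14),[7,13); WM=10
i=9 t=13 v=2: → [13,19),[12,18),[11,17),[10,16),[9,15),[8,14); WM=11; [5,11) fires=6
i=10 t=11 v=1: → [11,17),[10,16),[9,15),[8,14),[7,13),[6,12); WM=11
i=11 t=10 v=6: → [10,16),[9,15),[8,14),[7,13),[6,12),[5,11); WM=11
i=12 t=16 v=3: → [16,22),[15,21),[14,20),[13,19),[12,18),[11,17); WM=14; [6,12) fires=6 [7,13) fires=6 [8,14) fires=6
i=13 t=10 v=4: → [10,16),[9,15),[8,14),[7,13),[6,12),[5,11); WM=14
i=14 t=18 v=4: → [18,24),[17,23),[16,22),[15,21),[14,20),[13,19); WM=16; [9,15) fires=6 [10,16) fires=6
i=15 t=13 v=9: → [13,19),[12,18),[11,17),[10,16),[9,15),[8,14); WM=16
i=16 t=13 v=5: → [13,19),[12,18),[11,17),[10,16),[9,15),[8,14); WM=16
i=17 t=22 v=1: → [22,28),[21,27),[20,26),[19,25),[18,24),[17,23); WM=20; [11,17) fires=9 [12,18) fires=9 [13,19) fires=9 [14,20) fires=4
i=18 t=23 v=3: → [23,29),[22,28),[21,27),[20,26),[19,25),[18,24); WM=21; [15,21) fires=4
i=19 t=20 v=4: → [20,26),[19,25),[18,24),[17,23),[16,22),[15,21); WM=21
i=20 t=21 v=7: → [21,27),[20,26),[19,25),[18,24),[17,23),[16,22); WM=21
i=21 t=27 v=4: → [27,33),[26,32),[25,31),[24,30),[23,29),[22,28); WM=25; [16,22) fires=7 [17,23) fires=7 [18,24) fires=7 [19,25) fires=7

7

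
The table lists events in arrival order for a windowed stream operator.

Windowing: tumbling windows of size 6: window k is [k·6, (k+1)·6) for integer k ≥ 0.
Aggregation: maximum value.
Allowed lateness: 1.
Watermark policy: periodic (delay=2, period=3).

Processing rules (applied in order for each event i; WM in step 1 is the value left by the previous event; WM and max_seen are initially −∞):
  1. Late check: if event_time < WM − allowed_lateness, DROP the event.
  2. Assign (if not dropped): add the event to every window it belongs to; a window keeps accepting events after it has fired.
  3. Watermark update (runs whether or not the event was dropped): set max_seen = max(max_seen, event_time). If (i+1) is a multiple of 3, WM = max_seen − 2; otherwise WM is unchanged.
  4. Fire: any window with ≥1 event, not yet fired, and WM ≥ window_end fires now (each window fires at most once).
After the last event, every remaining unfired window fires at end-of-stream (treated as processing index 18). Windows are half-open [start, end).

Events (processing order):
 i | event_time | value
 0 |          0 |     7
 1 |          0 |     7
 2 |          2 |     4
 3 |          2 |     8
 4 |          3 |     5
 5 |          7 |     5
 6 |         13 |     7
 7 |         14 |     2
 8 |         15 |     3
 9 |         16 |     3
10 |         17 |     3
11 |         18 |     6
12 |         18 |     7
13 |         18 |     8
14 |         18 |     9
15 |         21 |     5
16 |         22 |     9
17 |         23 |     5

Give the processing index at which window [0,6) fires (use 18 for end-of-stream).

i=0 t=0 v=7: → [0,6); WM=−∞
i=1 t=0 v=7: → [0,6); WM=−∞
i=2 t=2 v=4: → [0,6); WM=0
i=3 t=2 v=8: → [0,6); WM=0
i=4 t=3 v=5: → [0,6); WM=0
i=5 t=7 v=5: → [6,12); WM=5
i=6 t=13 v=7: → [12,18); WM=5
i=7 t=14 v=2: → [12,18); WM=5
i=8 t=15 v=3: → [12,18); WM=13; [0,6) fires=8 [6,12) fires=5
i=9 t=16 v=3: → [12,18); WM=13
i=10 t=17 v=3: → [12,18); WM=13
i=11 t=18 v=6: → [18,24); WM=16
i=12 t=18 v=7: → [18,24); WM=16
i=13 t=18 v=8: → [18,24); WM=16
i=14 t=18 v=9: → [18,24); WM=16
i=15 t=21 v=5: → [18,24); WM=16
i=16 t=22 v=9: → [18,24); WM=16
i=17 t=23 v=5: → [18,24); WM=21; [12,18) fires=7

8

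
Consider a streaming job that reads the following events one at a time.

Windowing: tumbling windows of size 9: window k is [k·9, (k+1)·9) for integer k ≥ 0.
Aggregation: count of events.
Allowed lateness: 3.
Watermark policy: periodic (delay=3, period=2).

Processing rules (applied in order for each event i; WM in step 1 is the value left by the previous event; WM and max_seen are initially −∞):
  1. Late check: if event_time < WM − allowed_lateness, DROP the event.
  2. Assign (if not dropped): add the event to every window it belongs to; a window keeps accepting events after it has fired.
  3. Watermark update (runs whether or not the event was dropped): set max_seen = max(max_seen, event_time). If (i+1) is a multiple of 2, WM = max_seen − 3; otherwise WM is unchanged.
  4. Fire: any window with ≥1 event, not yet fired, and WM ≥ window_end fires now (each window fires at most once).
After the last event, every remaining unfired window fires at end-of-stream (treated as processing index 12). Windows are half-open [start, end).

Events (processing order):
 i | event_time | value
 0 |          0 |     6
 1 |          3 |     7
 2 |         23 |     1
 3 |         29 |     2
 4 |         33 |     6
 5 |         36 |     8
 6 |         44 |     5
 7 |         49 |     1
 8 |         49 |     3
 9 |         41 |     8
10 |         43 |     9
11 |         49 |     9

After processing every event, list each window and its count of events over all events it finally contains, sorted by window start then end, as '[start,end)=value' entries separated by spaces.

[0,9)=2 [18,27)=1 [27,36)=2 [36,45)=3 [45,54)=3

i=0 t=0 v=6: → [0,9); WM=−∞
i=1 t=3 v=7: → [0,9); WM=0
i=2 t=23 v=1: → [18,27); WM=0
i=3 t=29 v=2: → [27,36); WM=26; [0,9) fires=2
i=4 t=33 v=6: → [27,36); WM=26
i=5 t=36 v=8: → [36,45); WM=33; [18,27) fires=1
i=6 t=44 v=5: → [36,45); WM=33
i=7 t=49 v=1: → [45,54); WM=46; [27,36) fires=2 [36,45) fires=2
i=8 t=49 v=3: → [45,54); WM=46
i=9 t=41 v=8: DROP (t<46-3); WM=46
i=10 t=43 v=9: → [36,45); WM=46
i=11 t=49 v=9: → [45,54); WM=46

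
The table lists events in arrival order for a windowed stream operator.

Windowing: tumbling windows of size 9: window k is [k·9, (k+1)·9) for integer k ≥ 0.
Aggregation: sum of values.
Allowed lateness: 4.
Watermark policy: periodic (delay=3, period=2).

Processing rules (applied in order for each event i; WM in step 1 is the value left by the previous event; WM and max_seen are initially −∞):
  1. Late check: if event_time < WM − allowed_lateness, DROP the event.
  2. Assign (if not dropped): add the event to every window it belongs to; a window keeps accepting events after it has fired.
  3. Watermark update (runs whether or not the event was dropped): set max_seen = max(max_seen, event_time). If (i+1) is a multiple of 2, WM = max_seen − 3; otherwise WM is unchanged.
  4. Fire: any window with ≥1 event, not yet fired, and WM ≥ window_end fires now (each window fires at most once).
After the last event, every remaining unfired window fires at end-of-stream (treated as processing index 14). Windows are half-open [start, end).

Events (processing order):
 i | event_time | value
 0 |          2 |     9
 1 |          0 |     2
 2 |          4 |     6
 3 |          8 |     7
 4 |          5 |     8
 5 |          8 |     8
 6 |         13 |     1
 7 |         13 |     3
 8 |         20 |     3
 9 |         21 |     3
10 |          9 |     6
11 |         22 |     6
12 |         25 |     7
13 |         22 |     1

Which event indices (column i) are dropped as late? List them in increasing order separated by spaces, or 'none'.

10

i=0 t=2 v=9: → [0,9); WM=−∞
i=1 t=0 v=2: → [0,9); WM=-1
i=2 t=4 v=6: → [0,9); WM=-1
i=3 t=8 v=7: → [0,9); WM=5
i=4 t=5 v=8: → [0,9); WM=5
i=5 t=8 v=8: → [0,9); WM=5
i=6 t=13 v=1: → [9,18); WM=5
i=7 t=13 v=3: → [9,18); WM=10; [0,9) fires=40
i=8 t=20 v=3: → [18,27); WM=10
i=9 t=21 v=3: → [18,27); WM=18; [9,18) fires=4
i=10 t=9 v=6: DROP (t<18-4); WM=18
i=11 t=22 v=6: → [18,27); WM=19
i=12 t=25 v=7: → [18,27); WM=19
i=13 t=22 v=1: → [18,27); WM=22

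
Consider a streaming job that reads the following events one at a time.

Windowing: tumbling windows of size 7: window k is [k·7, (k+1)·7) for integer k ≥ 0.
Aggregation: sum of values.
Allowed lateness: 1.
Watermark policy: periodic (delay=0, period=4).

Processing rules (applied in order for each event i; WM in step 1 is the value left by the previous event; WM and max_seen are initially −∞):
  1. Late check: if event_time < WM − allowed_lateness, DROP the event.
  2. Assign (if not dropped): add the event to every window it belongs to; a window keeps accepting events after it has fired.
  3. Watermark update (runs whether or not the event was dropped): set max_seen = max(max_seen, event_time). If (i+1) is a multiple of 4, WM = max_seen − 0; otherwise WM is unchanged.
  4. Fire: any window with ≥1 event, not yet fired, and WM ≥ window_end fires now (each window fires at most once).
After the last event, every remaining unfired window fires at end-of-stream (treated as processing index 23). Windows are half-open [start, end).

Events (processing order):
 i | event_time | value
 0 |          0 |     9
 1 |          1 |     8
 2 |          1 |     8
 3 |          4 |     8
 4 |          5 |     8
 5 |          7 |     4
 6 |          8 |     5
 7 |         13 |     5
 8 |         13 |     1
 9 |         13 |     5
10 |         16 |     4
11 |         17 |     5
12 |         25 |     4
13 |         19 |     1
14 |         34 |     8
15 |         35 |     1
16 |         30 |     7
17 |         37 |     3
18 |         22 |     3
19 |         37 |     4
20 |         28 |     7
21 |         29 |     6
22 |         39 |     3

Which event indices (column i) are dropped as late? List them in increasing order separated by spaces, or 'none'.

i=0 t=0 v=9: → [0,7); WM=−∞
i=1 t=1 v=8: → [0,7); WM=−∞
i=2 t=1 v=8: → [0,7); WM=−∞
i=3 t=4 v=8: → [0,7); WM=4
i=4 t=5 v=8: → [0,7); WM=4
i=5 t=7 v=4: → [7,14); WM=4
i=6 t=8 v=5: → [7,14); WM=4
i=7 t=13 v=5: → [7,14); WM=13; [0,7) fires=41
i=8 t=13 v=1: → [7,14); WM=13
i=9 t=13 v=5: → [7,14); WM=13
i=10 t=16 v=4: → [14,21); WM=13
i=11 t=17 v=5: → [14,21); WM=17; [7,14) fires=20
i=12 t=25 v=4: → [21,28); WM=17
i=13 t=19 v=1: → [14,21); WM=17
i=14 t=34 v=8: → [28,35); WM=17
i=15 t=35 v=1: → [35,42); WM=35; [14,21) fires=10 [21,28) fires=4 [28,35) fires=8
i=16 t=30 v=7: DROP (t<35-1); WM=35
i=17 t=37 v=3: → [35,42); WM=35
i=18 t=22 v=3: DROP (t<35-1); WM=35
i=19 t=37 v=4: → [35,42); WM=37
i=20 t=28 v=7: DROP (t<37-1); WM=37
i=21 t=29 v=6: DROP (t<37-1); WM=37
i=22 t=39 v=3: → [35,42); WM=37

16 18 20 21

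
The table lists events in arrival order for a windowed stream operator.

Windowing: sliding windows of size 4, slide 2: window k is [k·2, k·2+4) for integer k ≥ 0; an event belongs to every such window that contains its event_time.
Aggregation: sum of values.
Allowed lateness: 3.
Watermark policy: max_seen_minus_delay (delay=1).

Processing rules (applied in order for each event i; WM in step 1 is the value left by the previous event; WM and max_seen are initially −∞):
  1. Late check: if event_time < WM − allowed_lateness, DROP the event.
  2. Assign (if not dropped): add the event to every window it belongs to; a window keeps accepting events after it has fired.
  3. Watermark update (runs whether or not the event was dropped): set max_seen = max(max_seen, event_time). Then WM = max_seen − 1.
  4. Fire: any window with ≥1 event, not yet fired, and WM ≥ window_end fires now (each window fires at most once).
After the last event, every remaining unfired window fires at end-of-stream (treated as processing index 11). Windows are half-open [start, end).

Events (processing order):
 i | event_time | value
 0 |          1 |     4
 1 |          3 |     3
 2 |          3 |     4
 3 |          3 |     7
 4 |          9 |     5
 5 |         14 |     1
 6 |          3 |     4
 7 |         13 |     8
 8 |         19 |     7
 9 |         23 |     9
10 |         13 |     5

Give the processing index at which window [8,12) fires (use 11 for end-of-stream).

5

i=0 t=1 v=4: → [0,4); WM=0
i=1 t=3 v=3: → [2,6),[0,4); WM=2
i=2 t=3 v=4: → [2,6),[0,4); WM=2
i=3 t=3 v=7: → [2,6),[0,4); WM=2
i=4 t=9 v=5: → [8,12),[6,10); WM=8; [0,4) fires=18 [2,6) fires=14
i=5 t=14 v=1: → [14,18),[12,16); WM=13; [6,10) fires=5 [8,12) fires=5
i=6 t=3 v=4: DROP (t<13-3); WM=13
i=7 t=13 v=8: → [12,16),[10,14); WM=13
i=8 t=19 v=7: → [18,22),[16,20); WM=18; [10,14) fires=8 [12,16) fires=9 [14,18) fires=1
i=9 t=23 v=9: → [22,26),[20,24); WM=22; [16,20) fires=7 [18,22) fires=7
i=10 t=13 v=5: DROP (t<22-3); WM=22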